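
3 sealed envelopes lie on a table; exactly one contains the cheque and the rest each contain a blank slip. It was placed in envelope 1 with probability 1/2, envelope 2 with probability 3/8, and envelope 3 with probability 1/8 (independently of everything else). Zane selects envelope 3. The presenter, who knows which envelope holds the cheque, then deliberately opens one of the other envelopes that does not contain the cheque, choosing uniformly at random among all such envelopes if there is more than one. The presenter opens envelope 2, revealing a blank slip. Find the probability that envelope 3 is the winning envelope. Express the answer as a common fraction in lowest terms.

1/9

Consider each possible location of the cheque in turn.
If it is in envelope 1 (prior 1/2): the presenter has no choice, probability 1; weight (1/2)·1 = 1/2.
If it is in envelope 2 (prior 3/8): the presenter opened envelope 2, so this case is ruled out; weight (3/8)·0 = 0.
If it is in envelope 3 (prior 1/8): the presenter has 2 equally likely choices, so probability 1/2; weight (1/8)·(1/2) = 1/16.
The weights sum to 9/16.
So P(the cheque in envelope 3 | the presenter opened envelope 2) = (1/16) / (9/16) = 1/9.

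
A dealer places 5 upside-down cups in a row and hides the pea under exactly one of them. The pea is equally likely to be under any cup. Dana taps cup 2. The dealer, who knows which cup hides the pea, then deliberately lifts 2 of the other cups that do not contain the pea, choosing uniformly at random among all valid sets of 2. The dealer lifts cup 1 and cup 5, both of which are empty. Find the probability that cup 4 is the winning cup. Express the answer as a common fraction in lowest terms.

2/5

Consider each possible location of the pea in turn.
If it is under either of cups 1 and 5 (prior 1/5 each): that cup was opened and seen not to hold the prize — ruled out; weight (1/5)·0 = 0 each.
If it is under cup 2 (prior 1/5): the dealer has 6 equally likely choices, so probability 1/6; weight (1/5)·(1/6) = 1/30.
If it is under either of cups 3 and 4 (prior 1/5 each): the dealer has 3 equally likely choices, so probability 1/3; weight (1/5)·(1/3) = 1/15 each.
The weights sum to 1/6.
So P(the pea under cup 4 | the dealer opened cup 1 and cup 5) = (1/15) / (1/6) = 2/5.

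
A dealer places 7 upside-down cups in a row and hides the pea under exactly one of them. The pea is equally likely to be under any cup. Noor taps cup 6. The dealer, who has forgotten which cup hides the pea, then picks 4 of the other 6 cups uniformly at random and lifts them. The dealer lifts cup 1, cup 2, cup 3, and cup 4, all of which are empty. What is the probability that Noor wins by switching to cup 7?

1/3

Apply Bayes' rule, conditioning on where the pea actually is.
If it is under any of cups 1, 2, 3, and 4 (prior 1/7 each): that cup was opened and seen not to hold the prize — ruled out; weight (1/7)·0 = 0 each.
If it is under any of cups 5, 6, and 7 (prior 1/7 each): the dealer picks exactly this set with probability 1/15 regardless, and none is the prize; weight (1/7)·(1/15) = 1/105 each.
The weights sum to 1/35.
So P(the pea under cup 7 | the dealer opened cup 1, cup 2, cup 3, and cup 4) = (1/105) / (1/35) = 1/3.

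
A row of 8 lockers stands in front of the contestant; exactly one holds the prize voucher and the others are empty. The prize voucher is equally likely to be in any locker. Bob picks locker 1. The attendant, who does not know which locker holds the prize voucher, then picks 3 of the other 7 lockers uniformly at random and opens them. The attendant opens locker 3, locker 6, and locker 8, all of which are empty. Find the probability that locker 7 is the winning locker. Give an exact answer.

1/5

Because the attendant chose which lockers to open without knowing where the prize voucher is, the choice is independent of the prize location. Learning that none of the 3 opened lockers holds the prize voucher simply rules out those 3 locations and leaves the remaining 5 lockers still equally likely by symmetry.
So P(the prize voucher in locker 7) = 1/5.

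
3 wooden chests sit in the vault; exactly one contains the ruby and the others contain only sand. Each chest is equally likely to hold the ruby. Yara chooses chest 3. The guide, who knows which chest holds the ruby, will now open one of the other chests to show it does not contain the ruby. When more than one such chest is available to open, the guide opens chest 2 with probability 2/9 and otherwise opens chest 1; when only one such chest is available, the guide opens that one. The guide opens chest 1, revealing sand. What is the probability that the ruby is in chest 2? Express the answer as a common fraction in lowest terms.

9/16

Apply Bayes' rule, conditioning on where the ruby actually is.
If it is in chest 1 (prior 1/3): the guide opened chest 1, so this case is ruled out; weight (1/3)·0 = 0.
If it is in chest 2 (prior 1/3): only chest 1 is available, probability 1; weight (1/3)·1 = 1/3.
If it is in chest 3 (prior 1/3): chest 2 is available but not opened, probability 7/9; weight (1/3)·(7/9) = 7/27.
The weights sum to 16/27.
So P(the ruby in chest 2 | the guide opened chest 1) = (1/3) / (16/27) = 9/16.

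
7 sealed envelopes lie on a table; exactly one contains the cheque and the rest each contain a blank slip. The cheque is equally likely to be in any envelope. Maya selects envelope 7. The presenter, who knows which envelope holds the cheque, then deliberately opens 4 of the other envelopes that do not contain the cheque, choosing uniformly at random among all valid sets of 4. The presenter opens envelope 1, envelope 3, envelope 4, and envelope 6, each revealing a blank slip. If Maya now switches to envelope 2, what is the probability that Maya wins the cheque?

Condition on the true location of the cheque.
If it is in any of envelopes 1, 3, 4, and 6 (prior 1/7 each): that envelope was opened and seen not to hold the prize — ruled out; weight (1/7)·0 = 0 each.
If it is in either of envelopes 2 and 5 (prior 1/7 each): the presenter has 5 equally likely choices, so probability 1/5; weight (1/7)·(1/5) = 1/35 each.
If it is in envelope 7 (prior 1/7): the presenter has 15 equally likely choices, so probability 1/15; weight (1/7)·(1/15) = 1/105.
The weights sum to 1/15.
So P(the cheque in envelope 2 | the presenter opened envelope 1, envelope 3, envelope 4, and envelope 6) = (1/35) / (1/15) = 3/7.

3/7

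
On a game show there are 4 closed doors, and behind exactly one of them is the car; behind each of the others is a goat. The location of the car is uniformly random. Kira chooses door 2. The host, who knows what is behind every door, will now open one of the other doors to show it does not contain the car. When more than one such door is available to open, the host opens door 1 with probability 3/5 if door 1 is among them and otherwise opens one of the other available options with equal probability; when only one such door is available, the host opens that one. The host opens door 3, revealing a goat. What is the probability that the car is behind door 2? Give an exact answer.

2/11

Condition on the true location of the car.
If it is behind door 1 (prior 1/4): door 1 holds the prize so is unavailable; the host chooses uniformly among the 2 others, probability 1/2; weight (1/4)·(1/2) = 1/8.
If it is behind door 2 (prior 1/4): door 1 is available but not opened; door 3 gets probability (1 − 3/5)/2 = 1/5; weight (1/4)·(1/5) = 1/20.
If it is behind door 3 (prior 1/4): the host opened door 3, so this case is ruled out; weight (1/4)·0 = 0.
If it is behind door 4 (prior 1/4): door 1 is available but not opened, probability 2/5; weight (1/4)·(2/5) = 1/10.
The weights sum to 11/40.
So P(the car behind door 2 | the host opened door 3) = (1/20) / (11/40) = 2/11.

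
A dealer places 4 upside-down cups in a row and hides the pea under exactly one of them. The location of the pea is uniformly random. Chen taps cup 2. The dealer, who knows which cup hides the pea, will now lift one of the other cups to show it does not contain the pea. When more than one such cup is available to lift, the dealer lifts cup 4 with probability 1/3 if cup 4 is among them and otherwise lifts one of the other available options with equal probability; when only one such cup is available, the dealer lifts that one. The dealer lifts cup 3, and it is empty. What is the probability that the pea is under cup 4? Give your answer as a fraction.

Apply Bayes' rule, conditioning on where the pea actually is.
If it is under cup 1 (prior 1/4): cup 4 is available but not opened, probability 2/3; weight (1/4)·(2/3) = 1/6.
If it is under cup 2 (prior 1/4): cup 4 is available but not opened; cup 3 gets probability (1 − 1/3)/2 = 1/3; weight (1/4)·(1/3) = 1/12.
If it is under cup 3 (prior 1/4): the dealer opened cup 3, so this case is ruled out; weight (1/4)·0 = 0.
If it is under cup 4 (prior 1/4): cup 4 holds the prize so is unavailable; the dealer chooses uniformly among the 2 others, probability 1/2; weight (1/4)·(1/2) = 1/8.
The weights sum to 3/8.
So P(the pea under cup 4 | the dealer opened cup 3) = (1/8) / (3/8) = 1/3.

1/3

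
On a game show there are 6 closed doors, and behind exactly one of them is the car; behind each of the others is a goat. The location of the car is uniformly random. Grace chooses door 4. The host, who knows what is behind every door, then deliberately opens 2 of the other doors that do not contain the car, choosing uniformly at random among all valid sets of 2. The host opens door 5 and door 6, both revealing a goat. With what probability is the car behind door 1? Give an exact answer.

Consider each possible location of the car in turn.
If it is behind any of doors 1, 2, and 3 (prior 1/6 each): the host has 6 equally likely choices, so probability 1/6; weight (1/6)·(1/6) = 1/36 each.
If it is behind door 4 (prior 1/6): the host has 10 equally likely choices, so probability 1/10; weight (1/6)·(1/10) = 1/60.
If it is behind either of doors 5 and 6 (prior 1/6 each): that door was opened and seen not to hold the prize — ruled out; weight (1/6)·0 = 0 each.
The weights sum to 1/10.
So P(the car behind door 1 | the host opened door 5 and door 6) = (1/36) / (1/10) = 5/18.

5/18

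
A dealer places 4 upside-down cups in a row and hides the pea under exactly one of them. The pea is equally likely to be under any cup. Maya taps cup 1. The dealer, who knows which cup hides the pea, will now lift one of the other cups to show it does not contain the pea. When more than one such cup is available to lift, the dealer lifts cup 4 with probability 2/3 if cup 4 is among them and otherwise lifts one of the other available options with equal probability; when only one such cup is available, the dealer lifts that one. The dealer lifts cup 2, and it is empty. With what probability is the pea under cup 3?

1/3

Condition on the true location of the pea.
If it is under cup 1 (prior 1/4): cup 4 is available but not opened; cup 2 gets probability (1 − 2/3)/2 = 1/6; weight (1/4)·(1/6) = 1/24.
If it is under cup 2 (prior 1/4): the dealer opened cup 2, so this case is ruled out; weight (1/4)·0 = 0.
If it is under cup 3 (prior 1/4): cup 4 is available but not opened, probability 1/3; weight (1/4)·(1/3) = 1/12.
If it is under cup 4 (prior 1/4): cup 4 holds the prize so is unavailable; the dealer chooses uniformly among the 2 others, probability 1/2; weight (1/4)·(1/2) = 1/8.
The weights sum to 1/4.
So P(the pea under cup 3 | the dealer opened cup 2) = (1/12) / (1/4) = 1/3.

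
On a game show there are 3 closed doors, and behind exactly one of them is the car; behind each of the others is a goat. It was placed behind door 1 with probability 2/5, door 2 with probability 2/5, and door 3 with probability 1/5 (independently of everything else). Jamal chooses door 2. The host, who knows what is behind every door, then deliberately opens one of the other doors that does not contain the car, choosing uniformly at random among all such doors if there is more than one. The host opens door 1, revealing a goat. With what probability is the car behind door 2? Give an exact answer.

1/2

Consider each possible location of the car in turn.
If it is behind door 1 (prior 2/5): the host opened door 1, so this case is ruled out; weight (2/5)·0 = 0.
If it is behind door 2 (prior 2/5): the host has 2 equally likely choices, so probability 1/2; weight (2/5)·(1/2) = 1/5.
If it is behind door 3 (prior 1/5): the host has no choice, probability 1; weight (1/5)·1 = 1/5.
The weights sum to 2/5.
So P(the car behind door 2 | the host opened door 1) = (1/5) / (2/5) = 1/2.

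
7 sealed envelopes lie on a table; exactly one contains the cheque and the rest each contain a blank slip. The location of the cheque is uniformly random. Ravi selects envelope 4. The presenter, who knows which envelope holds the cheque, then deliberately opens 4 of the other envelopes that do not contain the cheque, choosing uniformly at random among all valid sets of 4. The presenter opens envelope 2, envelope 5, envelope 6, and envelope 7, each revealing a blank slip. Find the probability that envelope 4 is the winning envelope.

1/7

Condition on the true location of the cheque.
If it is in either of envelopes 1 and 3 (prior 1/7 each): the presenter has 5 equally likely choices, so probability 1/5; weight (1/7)·(1/5) = 1/35 each.
If it is in any of envelopes 2, 5, 6, and 7 (prior 1/7 each): that envelope was opened and seen not to hold the prize — ruled out; weight (1/7)·0 = 0 each.
If it is in envelope 4 (prior 1/7): the presenter has 15 equally likely choices, so probability 1/15; weight (1/7)·(1/15) = 1/105.
The weights sum to 1/15.
So P(the cheque in envelope 4 | the presenter opened envelope 2, envelope 5, envelope 6, and envelope 7) = (1/105) / (1/15) = 1/7.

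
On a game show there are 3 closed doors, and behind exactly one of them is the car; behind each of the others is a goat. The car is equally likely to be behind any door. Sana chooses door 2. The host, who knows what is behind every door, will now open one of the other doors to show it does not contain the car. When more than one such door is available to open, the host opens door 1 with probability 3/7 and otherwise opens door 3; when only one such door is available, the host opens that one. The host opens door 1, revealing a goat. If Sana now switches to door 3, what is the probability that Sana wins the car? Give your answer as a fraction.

7/10

Apply Bayes' rule, conditioning on where the car actually is.
If it is behind door 1 (prior 1/3): the host opened door 1, so this case is ruled out; weight (1/3)·0 = 0.
If it is behind door 2 (prior 1/3): door 1 is available, opened with probability 3/7; weight (1/3)·(3/7) = 1/7.
If it is behind door 3 (prior 1/3): only door 1 is available, probability 1; weight (1/3)·1 = 1/3.
The weights sum to 10/21.
So P(the car behind door 3 | the host opened door 1) = (1/3) / (10/21) = 7/10.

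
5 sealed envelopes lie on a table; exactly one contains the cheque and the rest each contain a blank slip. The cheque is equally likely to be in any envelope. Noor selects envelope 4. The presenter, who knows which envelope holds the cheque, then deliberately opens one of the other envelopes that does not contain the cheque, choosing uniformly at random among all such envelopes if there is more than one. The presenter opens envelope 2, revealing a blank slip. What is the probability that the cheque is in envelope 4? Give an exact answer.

Condition on the true location of the cheque.
If it is in any of envelopes 1, 3, and 5 (prior 1/5 each): the presenter has 3 equally likely choices, so probability 1/3; weight (1/5)·(1/3) = 1/15 each.
If it is in envelope 2 (prior 1/5): the presenter opened envelope 2, so this case is ruled out; weight (1/5)·0 = 0.
If it is in envelope 4 (prior 1/5): the presenter has 4 equally likely choices, so probability 1/4; weight (1/5)·(1/4) = 1/20.
The weights sum to 1/4.
So P(the cheque in envelope 4 | the presenter opened envelope 2) = (1/20) / (1/4) = 1/5.

1/5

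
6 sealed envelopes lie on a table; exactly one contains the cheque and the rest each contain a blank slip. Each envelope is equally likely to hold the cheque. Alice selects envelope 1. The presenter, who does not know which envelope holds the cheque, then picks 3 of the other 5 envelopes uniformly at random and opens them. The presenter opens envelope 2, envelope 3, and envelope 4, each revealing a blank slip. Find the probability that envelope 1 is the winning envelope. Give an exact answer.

Consider each possible location of the cheque in turn.
If it is in any of envelopes 1, 5, and 6 (prior 1/6 each): the presenter picks exactly this set with probability 1/10 regardless, and none is the prize; weight (1/6)·(1/10) = 1/60 each.
If it is in any of envelopes 2, 3, and 4 (prior 1/6 each): that envelope was opened and seen not to hold the prize — ruled out; weight (1/6)·0 = 0 each.
The weights sum to 1/20.
So P(the cheque in envelope 1 | the presenter opened envelope 2, envelope 3, and envelope 4) = (1/60) / (1/20) = 1/3.

1/3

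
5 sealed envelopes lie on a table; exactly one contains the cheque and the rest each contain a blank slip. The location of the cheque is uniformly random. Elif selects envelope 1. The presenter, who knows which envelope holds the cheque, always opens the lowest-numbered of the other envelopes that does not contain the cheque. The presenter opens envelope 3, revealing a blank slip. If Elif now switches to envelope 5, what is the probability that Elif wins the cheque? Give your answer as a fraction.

0

Condition on the true location of the cheque.
If it is in any of envelopes 1, 4, and 5 (prior 1/5 each): the presenter would have opened envelope 2 instead, probability 0; weight (1/5)·0 = 0 each.
If it is in envelope 2 (prior 1/5): envelope 3 is the lowest-numbered option available, probability 1; weight (1/5)·1 = 1/5.
If it is in envelope 3 (prior 1/5): the presenter opened envelope 3, so this case is ruled out; weight (1/5)·0 = 0.
The weights sum to 1/5.
So P(the cheque in envelope 5 | the presenter opened envelope 3) = 0 / (1/5) = 0.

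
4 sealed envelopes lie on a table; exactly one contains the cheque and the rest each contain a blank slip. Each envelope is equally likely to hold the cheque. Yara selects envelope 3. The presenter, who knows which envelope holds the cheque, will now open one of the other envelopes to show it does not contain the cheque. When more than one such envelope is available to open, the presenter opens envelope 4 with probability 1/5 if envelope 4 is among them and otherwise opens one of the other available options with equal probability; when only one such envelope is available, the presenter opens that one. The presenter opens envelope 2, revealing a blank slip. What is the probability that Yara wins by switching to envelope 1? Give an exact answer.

Condition on the true location of the cheque.
If it is in envelope 1 (prior 1/4): envelope 4 is available but not opened, probability 4/5; weight (1/4)·(4/5) = 1/5.
If it is in envelope 2 (prior 1/4): the presenter opened envelope 2, so this case is ruled out; weight (1/4)·0 = 0.
If it is in envelope 3 (prior 1/4): envelope 4 is available but not opened; envelope 2 gets probability (1 − 1/5)/2 = 2/5; weight (1/4)·(2/5) = 1/10.
If it is in envelope 4 (prior 1/4): envelope 4 holds the prize so is unavailable; the presenter chooses uniformly among the 2 others, probability 1/2; weight (1/4)·(1/2) = 1/8.
The weights sum to 17/40.
So P(the cheque in envelope 1 | the presenter opened envelope 2) = (1/5) / (17/40) = 8/17.

8/17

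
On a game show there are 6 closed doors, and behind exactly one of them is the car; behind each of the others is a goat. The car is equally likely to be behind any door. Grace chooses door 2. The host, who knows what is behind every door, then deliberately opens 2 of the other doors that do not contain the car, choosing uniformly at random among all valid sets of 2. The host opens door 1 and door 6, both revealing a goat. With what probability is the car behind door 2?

Consider each possible location of the car in turn.
If it is behind either of doors 1 and 6 (prior 1/6 each): that door was opened and seen not to hold the prize — ruled out; weight (1/6)·0 = 0 each.
If it is behind door 2 (prior 1/6): the host has 10 equally likely choices, so probability 1/10; weight (1/6)·(1/10) = 1/60.
If it is behind any of doors 3, 4, and 5 (prior 1/6 each): the host has 6 equally likely choices, so probability 1/6; weight (1/6)·(1/6) = 1/36 each.
The weights sum to 1/10.
So P(the car behind door 2 | the host opened door 1 and door 6) = (1/60) / (1/10) = 1/6.

1/6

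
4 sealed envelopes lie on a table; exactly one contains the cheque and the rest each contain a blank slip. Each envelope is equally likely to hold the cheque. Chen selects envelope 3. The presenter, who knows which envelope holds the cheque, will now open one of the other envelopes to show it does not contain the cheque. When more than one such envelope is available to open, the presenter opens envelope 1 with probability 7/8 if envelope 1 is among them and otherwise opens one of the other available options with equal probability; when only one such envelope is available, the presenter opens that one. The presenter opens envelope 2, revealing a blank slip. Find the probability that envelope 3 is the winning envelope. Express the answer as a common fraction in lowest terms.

1/11

Consider each possible location of the cheque in turn.
If it is in envelope 1 (prior 1/4): envelope 1 holds the prize so is unavailable; the presenter chooses uniformly among the 2 others, probability 1/2; weight (1/4)·(1/2) = 1/8.
If it is in envelope 2 (prior 1/4): the presenter opened envelope 2, so this case is ruled out; weight (1/4)·0 = 0.
If it is in envelope 3 (prior 1/4): envelope 1 is available but not opened; envelope 2 gets probability (1 − 7/8)/2 = 1/16; weight (1/4)·(1/16) = 1/64.
If it is in envelope 4 (prior 1/4): envelope 1 is available but not opened, probability 1/8; weight (1/4)·(1/8) = 1/32.
The weights sum to 11/64.
So P(the cheque in envelope 3 | the presenter opened envelope 2) = (1/64) / (11/64) = 1/11.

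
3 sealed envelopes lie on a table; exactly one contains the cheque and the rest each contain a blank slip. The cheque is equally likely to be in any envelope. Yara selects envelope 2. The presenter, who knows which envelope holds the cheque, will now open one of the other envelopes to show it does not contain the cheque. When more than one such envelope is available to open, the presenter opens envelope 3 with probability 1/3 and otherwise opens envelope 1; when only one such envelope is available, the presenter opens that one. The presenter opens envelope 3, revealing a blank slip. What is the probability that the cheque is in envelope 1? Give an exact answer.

Apply Bayes' rule, conditioning on where the cheque actually is.
If it is in envelope 1 (prior 1/3): only envelope 3 is available, probability 1; weight (1/3)·1 = 1/3.
If it is in envelope 2 (prior 1/3): envelope 3 is available, opened with probability 1/3; weight (1/3)·(1/3) = 1/9.
If it is in envelope 3 (prior 1/3): the presenter opened envelope 3, so this case is ruled out; weight (1/3)·0 = 0.
The weights sum to 4/9.
So P(the cheque in envelope 1 | the presenter opened envelope 3) = (1/3) / (4/9) = 3/4.

3/4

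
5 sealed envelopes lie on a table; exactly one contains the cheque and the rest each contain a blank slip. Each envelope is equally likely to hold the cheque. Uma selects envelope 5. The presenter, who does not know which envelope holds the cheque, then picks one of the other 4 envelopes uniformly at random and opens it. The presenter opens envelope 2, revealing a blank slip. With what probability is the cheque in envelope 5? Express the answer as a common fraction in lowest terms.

Apply Bayes' rule, conditioning on where the cheque actually is.
If it is in any of envelopes 1, 3, 4, and 5 (prior 1/5 each): the presenter picks envelope 2 with probability 1/4 regardless, and it is not the prize; weight (1/5)·(1/4) = 1/20 each.
If it is in envelope 2 (prior 1/5): the presenter opened envelope 2, so this case is ruled out; weight (1/5)·0 = 0.
The weights sum to 1/5.
So P(the cheque in envelope 5 | the presenter opened envelope 2) = (1/20) / (1/5) = 1/4.

1/4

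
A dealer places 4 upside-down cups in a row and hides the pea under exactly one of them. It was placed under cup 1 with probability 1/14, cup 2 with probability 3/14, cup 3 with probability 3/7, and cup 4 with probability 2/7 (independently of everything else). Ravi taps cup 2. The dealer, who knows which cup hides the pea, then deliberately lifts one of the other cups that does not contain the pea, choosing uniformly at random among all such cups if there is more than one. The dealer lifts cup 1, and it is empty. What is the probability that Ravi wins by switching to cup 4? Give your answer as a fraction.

1/3

Apply Bayes' rule, conditioning on where the pea actually is.
If it is under cup 1 (prior 1/14): the dealer opened cup 1, so this case is ruled out; weight (1/14)·0 = 0.
If it is under cup 2 (prior 3/14): the dealer has 3 equally likely choices, so probability 1/3; weight (3/14)·(1/3) = 1/14.
If it is under cup 3 (prior 3/7): the dealer has 2 equally likely choices, so probability 1/2; weight (3/7)·(1/2) = 3/14.
If it is under cup 4 (prior 2/7): the dealer has 2 equally likely choices, so probability 1/2; weight (2/7)·(1/2) = 1/7.
The weights sum to 3/7.
So P(the pea under cup 4 | the dealer opened cup 1) = (1/7) / (3/7) = 1/3.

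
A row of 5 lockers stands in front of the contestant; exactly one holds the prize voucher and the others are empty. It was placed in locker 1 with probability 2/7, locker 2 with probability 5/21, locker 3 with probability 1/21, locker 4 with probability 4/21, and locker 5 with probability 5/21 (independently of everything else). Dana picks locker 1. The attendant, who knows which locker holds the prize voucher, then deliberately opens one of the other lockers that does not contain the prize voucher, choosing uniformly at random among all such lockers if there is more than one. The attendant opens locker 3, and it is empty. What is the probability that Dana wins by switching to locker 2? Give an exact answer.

Consider each possible location of the prize voucher in turn.
If it is in locker 1 (prior 2/7): the attendant has 4 equally likely choices, so probability 1/4; weight (2/7)·(1/4) = 1/14.
If it is in either of lockers 2 and 5 (prior 5/21 each): the attendant has 3 equally likely choices, so probability 1/3; weight (5/21)·(1/3) = 5/63 each.
If it is in locker 3 (prior 1/21): the attendant opened locker 3, so this case is ruled out; weight (1/21)·0 = 0.
If it is in locker 4 (prior 4/21): the attendant has 3 equally likely choices, so probability 1/3; weight (4/21)·(1/3) = 4/63.
The weights sum to 37/126.
So P(the prize voucher in locker 2 | the attendant opened locker 3) = (5/63) / (37/126) = 10/37.

10/37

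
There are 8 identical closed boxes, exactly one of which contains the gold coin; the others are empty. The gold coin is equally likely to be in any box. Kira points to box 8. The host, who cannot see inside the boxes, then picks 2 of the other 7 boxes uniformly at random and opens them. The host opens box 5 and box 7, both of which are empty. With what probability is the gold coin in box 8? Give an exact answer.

Consider each possible location of the gold coin in turn.
If it is in any of boxes 1, 2, 3, 4, 6, and 8 (prior 1/8 each): the host picks exactly this set with probability 1/21 regardless, and none is the prize; weight (1/8)·(1/21) = 1/168 each.
If it is in either of boxes 5 and 7 (prior 1/8 each): that box was opened and seen not to hold the prize — ruled out; weight (1/8)·0 = 0 each.
The weights sum to 1/28.
So P(the gold coin in box 8 | the host opened box 5 and box 7) = (1/168) / (1/28) = 1/6.

1/6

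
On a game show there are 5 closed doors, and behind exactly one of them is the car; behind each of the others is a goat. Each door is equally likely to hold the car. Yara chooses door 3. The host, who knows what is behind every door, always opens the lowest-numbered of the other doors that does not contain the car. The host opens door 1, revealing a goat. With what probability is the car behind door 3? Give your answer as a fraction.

Consider each possible location of the car in turn.
If it is behind door 1 (prior 1/5): the host opened door 1, so this case is ruled out; weight (1/5)·0 = 0.
If it is behind any of doors 2, 3, 4, and 5 (prior 1/5 each): door 1 is the lowest-numbered option available, probability 1; weight (1/5)·1 = 1/5 each.
The weights sum to 4/5.
So P(the car behind door 3 | the host opened door 1) = (1/5) / (4/5) = 1/4.

1/4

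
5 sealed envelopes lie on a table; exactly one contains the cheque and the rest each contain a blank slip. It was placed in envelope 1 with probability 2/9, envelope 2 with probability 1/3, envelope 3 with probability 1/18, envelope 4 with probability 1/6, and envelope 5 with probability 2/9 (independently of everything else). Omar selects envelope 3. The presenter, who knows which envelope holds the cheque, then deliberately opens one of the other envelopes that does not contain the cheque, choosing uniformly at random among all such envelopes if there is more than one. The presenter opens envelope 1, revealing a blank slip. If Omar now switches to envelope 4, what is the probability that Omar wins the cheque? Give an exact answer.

Apply Bayes' rule, conditioning on where the cheque actually is.
If it is in envelope 1 (prior 2/9): the presenter opened envelope 1, so this case is ruled out; weight (2/9)·0 = 0.
If it is in envelope 2 (prior 1/3): the presenter has 3 equally likely choices, so probability 1/3; weight (1/3)·(1/3) = 1/9.
If it is in envelope 3 (prior 1/18): the presenter has 4 equally likely choices, so probability 1/4; weight (1/18)·(1/4) = 1/72.
If it is in envelope 4 (prior 1/6): the presenter has 3 equally likely choices, so probability 1/3; weight (1/6)·(1/3) = 1/18.
If it is in envelope 5 (prior 2/9): the presenter has 3 equally likely choices, so probability 1/3; weight (2/9)·(1/3) = 2/27.
The weights sum to 55/216.
So P(the cheque in envelope 4 | the presenter opened envelope 1) = (1/18) / (55/216) = 12/55.

12/55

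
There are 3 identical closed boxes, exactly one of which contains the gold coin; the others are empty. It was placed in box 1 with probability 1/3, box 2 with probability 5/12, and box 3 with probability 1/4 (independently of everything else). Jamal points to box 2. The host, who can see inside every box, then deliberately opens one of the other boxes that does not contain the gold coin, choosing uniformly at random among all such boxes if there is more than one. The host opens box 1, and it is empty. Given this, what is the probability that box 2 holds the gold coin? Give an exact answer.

Apply Bayes' rule, conditioning on where the gold coin actually is.
If it is in box 1 (prior 1/3): the host opened box 1, so this case is ruled out; weight (1/3)·0 = 0.
If it is in box 2 (prior 5/12): the host has 2 equally likely choices, so probability 1/2; weight (5/12)·(1/2) = 5/24.
If it is in box 3 (prior 1/4): the host has no choice, probability 1; weight (1/4)·1 = 1/4.
The weights sum to 11/24.
So P(the gold coin in box 2 | the host opened box 1) = (5/24) / (11/24) = 5/11.

5/11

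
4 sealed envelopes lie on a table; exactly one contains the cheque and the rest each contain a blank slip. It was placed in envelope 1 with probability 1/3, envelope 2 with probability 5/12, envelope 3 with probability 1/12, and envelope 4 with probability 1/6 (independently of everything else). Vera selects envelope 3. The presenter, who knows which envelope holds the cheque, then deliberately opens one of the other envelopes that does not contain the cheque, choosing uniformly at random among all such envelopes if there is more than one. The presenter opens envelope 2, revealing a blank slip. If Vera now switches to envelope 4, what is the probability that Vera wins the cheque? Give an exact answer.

Apply Bayes' rule, conditioning on where the cheque actually is.
If it is in envelope 1 (prior 1/3): the presenter has 2 equally likely choices, so probability 1/2; weight (1/3)·(1/2) = 1/6.
If it is in envelope 2 (prior 5/12): the presenter opened envelope 2, so this case is ruled out; weight (5/12)·0 = 0.
If it is in envelope 3 (prior 1/12): the presenter has 3 equally likely choices, so probability 1/3; weight (1/12)·(1/3) = 1/36.
If it is in envelope 4 (prior 1/6): the presenter has 2 equally likely choices, so probability 1/2; weight (1/6)·(1/2) = 1/12.
The weights sum to 5/18.
So P(the cheque in envelope 4 | the presenter opened envelope 2) = (1/12) / (5/18) = 3/10.

3/10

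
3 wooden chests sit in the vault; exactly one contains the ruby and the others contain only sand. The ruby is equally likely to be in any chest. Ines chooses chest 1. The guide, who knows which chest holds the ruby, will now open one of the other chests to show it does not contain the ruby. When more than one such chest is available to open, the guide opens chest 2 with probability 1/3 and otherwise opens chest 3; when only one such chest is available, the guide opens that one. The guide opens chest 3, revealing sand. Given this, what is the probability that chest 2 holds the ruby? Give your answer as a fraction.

Consider each possible location of the ruby in turn.
If it is in chest 1 (prior 1/3): chest 2 is available but not opened, probability 2/3; weight (1/3)·(2/3) = 2/9.
If it is in chest 2 (prior 1/3): only chest 3 is available, probability 1; weight (1/3)·1 = 1/3.
If it is in chest 3 (prior 1/3): the guide opened chest 3, so this case is ruled out; weight (1/3)·0 = 0.
The weights sum to 5/9.
So P(the ruby in chest 2 | the guide opened chest 3) = (1/3) / (5/9) = 3/5.

3/5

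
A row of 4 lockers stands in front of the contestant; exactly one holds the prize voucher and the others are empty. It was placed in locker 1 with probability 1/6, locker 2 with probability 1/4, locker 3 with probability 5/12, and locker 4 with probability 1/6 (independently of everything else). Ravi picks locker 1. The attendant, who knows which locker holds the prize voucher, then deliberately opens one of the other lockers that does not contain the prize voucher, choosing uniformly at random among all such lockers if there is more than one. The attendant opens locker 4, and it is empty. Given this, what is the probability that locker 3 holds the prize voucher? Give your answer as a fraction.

Consider each possible location of the prize voucher in turn.
If it is in locker 1 (prior 1/6): the attendant has 3 equally likely choices, so probability 1/3; weight (1/6)·(1/3) = 1/18.
If it is in locker 2 (prior 1/4): the attendant has 2 equally likely choices, so probability 1/2; weight (1/4)·(1/2) = 1/8.
If it is in locker 3 (prior 5/12): the attendant has 2 equally likely choices, so probability 1/2; weight (5/12)·(1/2) = 5/24.
If it is in locker 4 (prior 1/6): the attendant opened locker 4, so this case is ruled out; weight (1/6)·0 = 0.
The weights sum to 7/18.
So P(the prize voucher in locker 3 | the attendant opened locker 4) = (5/24) / (7/18) = 15/28.

15/28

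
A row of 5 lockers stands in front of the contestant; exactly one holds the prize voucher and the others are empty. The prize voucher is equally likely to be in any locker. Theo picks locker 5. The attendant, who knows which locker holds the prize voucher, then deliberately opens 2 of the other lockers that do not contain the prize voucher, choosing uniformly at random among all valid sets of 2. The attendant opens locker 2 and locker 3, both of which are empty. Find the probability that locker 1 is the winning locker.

2/5

Condition on the true location of the prize voucher.
If it is in either of lockers 1 and 4 (prior 1/5 each): the attendant has 3 equally likely choices, so probability 1/3; weight (1/5)·(1/3) = 1/15 each.
If it is in either of lockers 2 and 3 (prior 1/5 each): that locker was opened and seen not to hold the prize — ruled out; weight (1/5)·0 = 0 each.
If it is in locker 5 (prior 1/5): the attendant has 6 equally likely choices, so probability 1/6; weight (1/5)·(1/6) = 1/30.
The weights sum to 1/6.
So P(the prize voucher in locker 1 | the attendant opened locker 2 and locker 3) = (1/15) / (1/6) = 2/5.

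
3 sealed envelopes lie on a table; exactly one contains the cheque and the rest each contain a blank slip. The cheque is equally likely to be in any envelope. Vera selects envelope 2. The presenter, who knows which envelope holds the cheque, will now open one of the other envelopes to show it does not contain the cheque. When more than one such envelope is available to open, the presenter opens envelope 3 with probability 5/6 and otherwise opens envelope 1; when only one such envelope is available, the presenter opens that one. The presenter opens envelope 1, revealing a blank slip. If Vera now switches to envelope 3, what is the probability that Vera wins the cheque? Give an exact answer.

Apply Bayes' rule, conditioning on where the cheque actually is.
If it is in envelope 1 (prior 1/3): the presenter opened envelope 1, so this case is ruled out; weight (1/3)·0 = 0.
If it is in envelope 2 (prior 1/3): envelope 3 is available but not opened, probability 1/6; weight (1/3)·(1/6) = 1/18.
If it is in envelope 3 (prior 1/3): only envelope 1 is available, probability 1; weight (1/3)·1 = 1/3.
The weights sum to 7/18.
So P(the cheque in envelope 3 | the presenter opened envelope 1) = (1/3) / (7/18) = 6/7.

6/7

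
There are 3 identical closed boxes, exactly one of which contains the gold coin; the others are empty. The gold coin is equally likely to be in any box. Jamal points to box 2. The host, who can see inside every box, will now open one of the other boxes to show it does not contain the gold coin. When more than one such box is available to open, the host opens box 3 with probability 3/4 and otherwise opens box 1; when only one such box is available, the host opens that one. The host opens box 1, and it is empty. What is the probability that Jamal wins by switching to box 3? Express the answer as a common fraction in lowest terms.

4/5

Condition on the true location of the gold coin.
If it is in box 1 (prior 1/3): the host opened box 1, so this case is ruled out; weight (1/3)·0 = 0.
If it is in box 2 (prior 1/3): box 3 is available but not opened, probability 1/4; weight (1/3)·(1/4) = 1/12.
If it is in box 3 (prior 1/3): only box 1 is available, probability 1; weight (1/3)·1 = 1/3.
The weights sum to 5/12.
So P(the gold coin in box 3 | the host opened box 1) = (1/3) / (5/12) = 4/5.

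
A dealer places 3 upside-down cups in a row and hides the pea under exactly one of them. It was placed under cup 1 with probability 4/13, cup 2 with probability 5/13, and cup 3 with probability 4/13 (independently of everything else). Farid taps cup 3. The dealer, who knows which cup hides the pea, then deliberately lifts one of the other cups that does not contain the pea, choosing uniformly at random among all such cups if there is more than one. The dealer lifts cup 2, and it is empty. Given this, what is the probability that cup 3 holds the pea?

1/3

Condition on the true location of the pea.
If it is under cup 1 (prior 4/13): the dealer has no choice, probability 1; weight (4/13)·1 = 4/13.
If it is under cup 2 (prior 5/13): the dealer opened cup 2, so this case is ruled out; weight (5/13)·0 = 0.
If it is under cup 3 (prior 4/13): the dealer has 2 equally likely choices, so probability 1/2; weight (4/13)·(1/2) = 2/13.
The weights sum to 6/13.
So P(the pea under cup 3 | the dealer opened cup 2) = (2/13) / (6/13) = 1/3.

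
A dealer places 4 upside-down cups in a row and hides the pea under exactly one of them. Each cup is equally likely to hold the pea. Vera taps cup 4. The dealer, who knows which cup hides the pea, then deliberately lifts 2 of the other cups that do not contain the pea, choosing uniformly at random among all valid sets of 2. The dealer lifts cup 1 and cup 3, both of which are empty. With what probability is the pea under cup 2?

Consider each possible location of the pea in turn.
If it is under either of cups 1 and 3 (prior 1/4 each): that cup was opened and seen not to hold the prize — ruled out; weight (1/4)·0 = 0 each.
If it is under cup 2 (prior 1/4): the dealer has no choice, probability 1; weight (1/4)·1 = 1/4.
If it is under cup 4 (prior 1/4): the dealer has 3 equally likely choices, so probability 1/3; weight (1/4)·(1/3) = 1/12.
The weights sum to 1/3.
So P(the pea under cup 2 | the dealer opened cup 1 and cup 3) = (1/4) / (1/3) = 3/4.

3/4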